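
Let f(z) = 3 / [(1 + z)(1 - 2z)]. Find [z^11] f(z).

4095

Partial fractions give a closed form: a_n = (1)·(-1)^n + (2)·2^n.
At n = 11: a_11 = 4095.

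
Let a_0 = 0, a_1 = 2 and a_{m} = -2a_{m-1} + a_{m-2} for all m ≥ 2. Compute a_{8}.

The ordinary generating function has denominator 1 + 2t - t^2.
Iterating the recurrence: a_0,…,a_{8} = 0, 2, -4, 10, -24, 58, -140, 338, -816.

-816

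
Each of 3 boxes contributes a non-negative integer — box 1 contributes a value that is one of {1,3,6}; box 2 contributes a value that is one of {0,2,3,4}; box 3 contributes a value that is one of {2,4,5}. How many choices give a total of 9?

The generating function for the choices is (z + z³ + z⁶)·(1 + z² + z³ + z⁴)·(z² + z⁴ + z⁵); the count is [z⁹].
(z + z³ + z⁶) has coefficients 0,1,0,1,0,0,1 for degrees 0…6.
(1 + z² + z³ + z⁴) has coefficients 1,0,1,1,1,0,0,0,0,0 for degrees 0…9.
Finally multiplying by (z² + z⁴ + z⁵), the product of all factors after the first has coefficients 0,0,1,0,2,2,2,2,2,1 for degrees 0…9.
[z⁹] = 1·2 + 1·2 + 1·0 = 4.

4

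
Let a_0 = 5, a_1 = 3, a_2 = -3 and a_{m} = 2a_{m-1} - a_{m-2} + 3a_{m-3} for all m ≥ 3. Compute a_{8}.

The ordinary generating function has denominator 1 - 2q + q^2 - 3q^3.
Iterating the recurrence: a_0,…,a_{8} = 5, 3, -3, 6, 24, 33, 60, 159, 357.

357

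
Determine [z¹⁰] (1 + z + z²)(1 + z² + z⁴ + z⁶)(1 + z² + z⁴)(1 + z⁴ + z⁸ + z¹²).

12

(1 + z + z²) has coefficients 1,1,1 for degrees 0…2.
(1 + z² + z⁴ + z⁶) has coefficients 1,0,1,0,1,0,1,0,0,0,0 for degrees 0…10.
Multiplying by (1 + z² + z⁴) gives running coefficients 1,0,2,0,3,0,3,0,2,0,1 for degrees 0…10.
Finally multiplying by (1 + z⁴ + z⁸ + z¹²), the product of all factors after the first has coefficients 1,0,2,0,4,0,5,0,6,0,6 for degrees 0…10.
[z¹⁰] = 1·6 + 1·0 + 1·6 = 12.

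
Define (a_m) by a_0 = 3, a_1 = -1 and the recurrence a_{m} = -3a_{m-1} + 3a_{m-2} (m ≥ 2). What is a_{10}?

451737

The ordinary generating function has denominator 1 + 3q - 3q^2.
Iterating the recurrence: a_0,…,a_{10} = 3, -1, 12, -39, 153, -576, 2187, -8289, 31428, -119151, 451737.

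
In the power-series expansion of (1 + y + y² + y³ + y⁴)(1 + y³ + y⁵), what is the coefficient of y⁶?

2

(1 + y + y² + y³ + y⁴) has coefficients 1,1,1,1,1 for degrees 0…4.
(1 + y³ + y⁵) has coefficients 1,0,0,1,0,1,0 for degrees 0…6.
[y⁶] = 1·0 + 1·1 + 1·0 + 1·1 + 1·0 = 2.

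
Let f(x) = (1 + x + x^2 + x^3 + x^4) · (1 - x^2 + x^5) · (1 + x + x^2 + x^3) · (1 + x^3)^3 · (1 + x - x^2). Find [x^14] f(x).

13

(1 + x + x^2 + x^3 + x^4) has coefficients 1,1,1,1,1 for degrees 0…4.
(1 - x^2 + x^5) has coefficients 1,0,-1,0,0,1,0,0,0,0,0,0,0,0,0 for degrees 0…14.
Multiplying by (1 + x + x^2 + x^3) gives running coefficients 1,1,0,0,-1,0,1,1,1,0,0,0,0,0,0 for degrees 0…14.
Multiplying by (1 + x^3)^3 gives running coefficients 1,1,0,3,2,0,4,1,1,4,1,3,3,2,3 for degrees 0…14.
Finally multiplying by (1 + x - x^2), the product of all factors after the first has coefficients 1,2,0,2,5,-1,2,5,-2,4,4,0,5,2,2 for degrees 0…14.
[x^14] = 1·2 + 1·2 + 1·5 + 1·0 + 1·4 = 13.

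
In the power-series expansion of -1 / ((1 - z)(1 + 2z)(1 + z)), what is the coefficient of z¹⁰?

-1365

Partial fractions give a closed form: a_n = (-1/6)·1^n + (-4/3)·(-2)^n + (1/2)·(-1)^n.
At n = 10: a_10 = -1365.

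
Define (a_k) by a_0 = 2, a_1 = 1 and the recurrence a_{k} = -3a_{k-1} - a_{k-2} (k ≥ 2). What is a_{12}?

-81790

The ordinary generating function has denominator 1 + 3x + x^2.
Iterating the recurrence: a_0,…,a_{12} = 2, 1, -5, 14, -37, 97, -254, 665, -1741, 4558, -11933, 31241, -81790.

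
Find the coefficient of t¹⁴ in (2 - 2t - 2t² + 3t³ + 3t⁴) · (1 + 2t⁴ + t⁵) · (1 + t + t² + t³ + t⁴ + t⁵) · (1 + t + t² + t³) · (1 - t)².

-2

(2 - 2t - 2t² + 3t³ + 3t⁴) has coefficients 2,-2,-2,3,3 for degrees 0…4.
(1 + 2t⁴ + t⁵) has coefficients 1,0,0,0,2,1,0,0,0,0,0,0,0,0,0 for degrees 0…14.
Multiplying by (1 + t + t² + t³ + t⁴ + t⁵) gives running coefficients 1,1,1,1,3,4,3,3,3,3,1,0,0,0,0 for degrees 0…14.
Multiplying by (1 + t + t² + t³) gives running coefficients 1,2,3,4,6,9,11,13,13,12,10,7,4,1,0 for degrees 0…14.
Finally multiplying by (1 - t)², the product of all factors after the first has coefficients 1,0,0,0,1,1,-1,0,-2,-1,-1,-1,0,0,2 for degrees 0…14.
[t¹⁴] = 2·2 − 2·0 − 2·0 + 3·(-1) + 3·(-1) = -2.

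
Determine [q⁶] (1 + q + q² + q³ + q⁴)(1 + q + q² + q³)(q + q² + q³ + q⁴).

(1 + q + q² + q³ + q⁴) has coefficients 1,1,1,1,1 for degrees 0…4.
(1 + q + q² + q³) has coefficients 1,1,1,1,0,0,0 for degrees 0…6.
Finally multiplying by (q + q² + q³ + q⁴), the product of all factors after the first has coefficients 0,1,2,3,4,3,2 for degrees 0…6.
[q⁶] = 1·2 + 1·3 + 1·4 + 1·3 + 1·2 = 14.

14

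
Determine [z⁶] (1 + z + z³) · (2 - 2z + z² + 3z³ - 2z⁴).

3

(1 + z + z³) has coefficients 1,1,0,1 for degrees 0…3.
(2 - 2z + z² + 3z³ - 2z⁴) has coefficients 2,-2,1,3,-2,0,0 for degrees 0…6.
[z⁶] = 1·0 + 1·0 + 1·3 = 3.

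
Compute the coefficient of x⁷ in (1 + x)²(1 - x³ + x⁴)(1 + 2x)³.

10

(1 + x)² has coefficients 1,2,1 for degrees 0…2.
(1 - x³ + x⁴) has coefficients 1,0,0,-1,1,0,0,0 for degrees 0…7.
Finally multiplying by (1 + 2x)³, the product of all factors after the first has coefficients 1,6,12,7,-5,-6,4,8 for degrees 0…7.
[x⁷] = 1·8 + 2·4 + 1·(-6) = 10.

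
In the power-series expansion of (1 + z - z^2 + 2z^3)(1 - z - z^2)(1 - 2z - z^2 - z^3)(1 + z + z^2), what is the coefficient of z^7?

(1 + z - z^2 + 2z^3) has coefficients 1,1,-1,2 for degrees 0…3.
(1 - z - z^2) has coefficients 1,-1,-1,0,0,0,0,0 for degrees 0…7.
Multiplying by (1 - 2z - z^2 - z^3) gives running coefficients 1,-3,0,2,2,1,0,0 for degrees 0…7.
Finally multiplying by (1 + z + z^2), the product of all factors after the first has coefficients 1,-2,-2,-1,4,5,3,1 for degrees 0…7.
[z^7] = 1·1 + 1·3 − 1·5 + 2·4 = 7.

7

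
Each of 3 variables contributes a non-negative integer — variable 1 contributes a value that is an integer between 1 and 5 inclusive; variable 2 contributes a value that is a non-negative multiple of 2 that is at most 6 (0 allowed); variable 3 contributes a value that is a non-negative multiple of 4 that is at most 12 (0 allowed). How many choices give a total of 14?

4

The generating function for the choices is (x + x² + x³ + x⁴ + x⁵)·(1 + x² + x⁴ + x⁶)·(1 + x⁴ + x⁸ + x¹²); the count is [x¹⁴].
(x + x² + x³ + x⁴ + x⁵) has coefficients 0,1,1,1,1,1 for degrees 0…5.
(1 + x² + x⁴ + x⁶) has coefficients 1,0,1,0,1,0,1,0,0,0,0,0,0,0,0 for degrees 0…14.
Finally multiplying by (1 + x⁴ + x⁸ + x¹²), the product of all factors after the first has coefficients 1,0,1,0,2,0,2,0,2,0,2,0,2,0,2 for degrees 0…14.
[x¹⁴] = 1·0 + 1·2 + 1·0 + 1·2 + 1·0 = 4.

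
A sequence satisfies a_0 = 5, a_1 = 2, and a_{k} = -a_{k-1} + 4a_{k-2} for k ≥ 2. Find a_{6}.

450

The ordinary generating function has denominator 1 + z - 4z^2.
Iterating the recurrence: a_0,…,a_{6} = 5, 2, 18, -10, 82, -122, 450.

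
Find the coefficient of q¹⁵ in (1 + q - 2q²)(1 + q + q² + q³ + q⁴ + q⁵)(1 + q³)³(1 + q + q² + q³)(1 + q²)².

-42

(1 + q - 2q²) has coefficients 1,1,-2 for degrees 0…2.
(1 + q + q² + q³ + q⁴ + q⁵) has coefficients 1,1,1,1,1,1,0,0,0,0,0,0,0,0,0,0 for degrees 0…15.
Multiplying by (1 + q³)³ gives running coefficients 1,1,1,4,4,4,6,6,6,4,4,4,1,1,1,0 for degrees 0…15.
Multiplying by (1 + q + q² + q³) gives running coefficients 1,2,3,7,10,13,18,20,22,22,20,18,13,10,7,3 for degrees 0…15.
Finally multiplying by (1 + q²)², the product of all factors after the first has coefficients 1,2,5,11,17,29,41,53,68,75,82,82,75,68,53,41 for degrees 0…15.
[q¹⁵] = 1·41 + 1·53 − 2·68 = -42.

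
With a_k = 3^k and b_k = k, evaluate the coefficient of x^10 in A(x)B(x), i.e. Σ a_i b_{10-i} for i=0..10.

The convolution is the t^10 coefficient of A(t)B(t).
Σ = 1·10 + 3·9 + 9·8 + 27·7 + 81·6 + 243·5 + 729·4 + 2187·3 + 6561·2 + 19683·1 + 59049·0 = 44281.

44281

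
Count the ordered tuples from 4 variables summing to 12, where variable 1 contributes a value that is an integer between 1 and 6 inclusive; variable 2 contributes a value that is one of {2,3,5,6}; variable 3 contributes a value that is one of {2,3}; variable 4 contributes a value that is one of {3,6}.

10

The generating function for the choices is (y + y^2 + y^3 + y^4 + y^5 + y^6)·(y^2 + y^3 + y^5 + y^6)·(y^2 + y^3)·(y^3 + y^6); the count is [y^12].
(y + y^2 + y^3 + y^4 + y^5 + y^6) has coefficients 0,1,1,1,1,1,1 for degrees 0…6.
(y^2 + y^3 + y^5 + y^6) has coefficients 0,0,1,1,0,1,1,0,0,0,0,0,0 for degrees 0…12.
Multiplying by (y^2 + y^3) gives running coefficients 0,0,0,0,1,2,1,1,2,1,0,0,0 for degrees 0…12.
Finally multiplying by (y^3 + y^6), the product of all factors after the first has coefficients 0,0,0,0,0,0,0,1,2,1,2,4,2 for degrees 0…12.
[y^12] = 1·4 + 1·2 + 1·1 + 1·2 + 1·1 + 1·0 = 10.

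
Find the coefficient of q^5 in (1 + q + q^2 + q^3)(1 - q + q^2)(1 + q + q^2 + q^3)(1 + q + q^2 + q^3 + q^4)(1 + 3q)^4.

(1 + q + q^2 + q^3) has coefficients 1,1,1,1 for degrees 0…3.
(1 - q + q^2) has coefficients 1,-1,1,0,0,0 for degrees 0…5.
Multiplying by (1 + q + q^2 + q^3) gives running coefficients 1,0,1,1,0,1 for degrees 0…5.
Multiplying by (1 + q + q^2 + q^3 + q^4) gives running coefficients 1,1,2,3,3,3 for degrees 0…5.
Finally multiplying by (1 + 3q)^4, the product of all factors after the first has coefficients 1,13,68,189,336,498 for degrees 0…5.
[q^5] = 1·498 + 1·336 + 1·189 + 1·68 = 1091.

1091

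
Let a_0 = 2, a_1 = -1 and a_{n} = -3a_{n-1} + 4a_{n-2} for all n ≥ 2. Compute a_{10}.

The ordinary generating function has denominator 1 + 3q - 4q^2.
Iterating the recurrence: a_0,…,a_{10} = 2, -1, 11, -37, 155, -613, 2459, -9829, 39323, -157285, 629147.

629147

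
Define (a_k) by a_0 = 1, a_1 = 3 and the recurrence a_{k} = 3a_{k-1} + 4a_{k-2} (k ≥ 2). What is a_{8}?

52429

The ordinary generating function has denominator 1 - 3t - 4t^2.
Iterating the recurrence: a_0,…,a_{8} = 1, 3, 13, 51, 205, 819, 3277, 13107, 52429.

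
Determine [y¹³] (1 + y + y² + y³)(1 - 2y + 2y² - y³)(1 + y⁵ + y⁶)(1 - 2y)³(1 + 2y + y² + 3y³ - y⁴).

(1 + y + y² + y³) has coefficients 1,1,1,1 for degrees 0…3.
(1 - 2y + 2y² - y³) has coefficients 1,-2,2,-1,0,0,0,0,0,0,0,0,0,0 for degrees 0…13.
Multiplying by (1 + y⁵ + y⁶) gives running coefficients 1,-2,2,-1,0,1,-1,0,1,-1,0,0,0,0 for degrees 0…13.
Multiplying by (1 - 2y)³ gives running coefficients 1,-8,26,-45,46,-27,1,18,-19,1,18,-20,8,0 for degrees 0…13.
Finally multiplying by (1 + 2y + y² + 3y³ - y⁴), the product of all factors after the first has coefficients 1,-6,11,2,-43,106,-168,176,-109,11,54,-58,8,49 for degrees 0…13.
[y¹³] = 1·49 + 1·8 + 1·(-58) + 1·54 = 53.

53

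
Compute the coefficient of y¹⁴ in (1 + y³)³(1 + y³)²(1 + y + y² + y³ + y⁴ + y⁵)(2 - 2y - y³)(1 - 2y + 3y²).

(1 + y³)³ has coefficients 1,0,0,3,0,0,3,0,0,1 for degrees 0…9.
(1 + y³)² has coefficients 1,0,0,2,0,0,1,0,0,0,0,0,0,0,0 for degrees 0…14.
Multiplying by (1 + y + y² + y³ + y⁴ + y⁵) gives running coefficients 1,1,1,3,3,3,3,3,3,1,1,1,0,0,0 for degrees 0…14.
Multiplying by (2 - 2y - y³) gives running coefficients 2,0,0,3,-1,-1,-3,-3,-3,-7,-3,-3,-3,-1,-1 for degrees 0…14.
Finally multiplying by (1 - 2y + 3y²), the product of all factors after the first has coefficients 2,-4,6,3,-7,10,-4,0,-6,-10,2,-18,-6,-4,-8 for degrees 0…14.
[y¹⁴] = 1·(-8) + 3·(-18) + 3·(-6) + 1·10 = -70.

-70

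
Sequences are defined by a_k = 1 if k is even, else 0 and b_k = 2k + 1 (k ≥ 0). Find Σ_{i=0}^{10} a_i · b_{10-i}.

This is [x^10] in the product of the two ordinary generating functions.
Σ = 1·21 + 0·19 + 1·17 + 0·15 + 1·13 + 0·11 + 1·9 + 0·7 + 1·5 + 0·3 + 1·1 = 66.

66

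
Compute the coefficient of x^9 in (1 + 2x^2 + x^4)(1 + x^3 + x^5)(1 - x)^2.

(1 + 2x^2 + x^4) has coefficients 1,0,2,0,1 for degrees 0…4.
(1 + x^3 + x^5) has coefficients 1,0,0,1,0,1,0,0,0,0 for degrees 0…9.
Finally multiplying by (1 - x)^2, the product of all factors after the first has coefficients 1,-2,1,1,-2,2,-2,1,0,0 for degrees 0…9.
[x^9] = 1·0 + 2·1 + 1·2 = 4.

4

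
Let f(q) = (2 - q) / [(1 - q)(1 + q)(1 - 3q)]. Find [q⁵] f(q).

455

Partial fractions give a closed form: a_n = (-1/4)·1^n + (3/8)·(-1)^n + (15/8)·3^n.
At n = 5: a_5 = 455.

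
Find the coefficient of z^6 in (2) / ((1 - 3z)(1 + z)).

1094

Partial fractions give a closed form: a_n = (3/2)·3^n + (1/2)·(-1)^n.
At n = 6: a_6 = 1094.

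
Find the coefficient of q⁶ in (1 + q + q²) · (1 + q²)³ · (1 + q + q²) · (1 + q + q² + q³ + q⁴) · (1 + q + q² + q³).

140

(1 + q + q²) has coefficients 1,1,1 for degrees 0…2.
(1 + q²)³ has coefficients 1,0,3,0,3,0,1 for degrees 0…6.
Multiplying by (1 + q + q²) gives running coefficients 1,1,4,3,6,3,4 for degrees 0…6.
Multiplying by (1 + q + q² + q³ + q⁴) gives running coefficients 1,2,6,9,15,17,20 for degrees 0…6.
Finally multiplying by (1 + q + q² + q³), the product of all factors after the first has coefficients 1,3,9,18,32,47,61 for degrees 0…6.
[q⁶] = 1·61 + 1·47 + 1·32 = 140.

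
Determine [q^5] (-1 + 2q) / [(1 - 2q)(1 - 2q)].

-32

The denominator gives the recurrence a_n = 4a_(n−1) − 4a_(n−2) for n ≥ 2; the numerator fixes a_0 = -1, a_1 = -2.
Iterating: -1, -2, -4, -8, -16, -32, so a_5 = -32.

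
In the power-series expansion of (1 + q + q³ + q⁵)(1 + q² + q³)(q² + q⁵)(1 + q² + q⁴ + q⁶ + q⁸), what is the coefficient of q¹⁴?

(1 + q + q³ + q⁵) has coefficients 1,1,0,1,0,1 for degrees 0…5.
(1 + q² + q³) has coefficients 1,0,1,1,0,0,0,0,0,0,0,0,0,0,0 for degrees 0…14.
Multiplying by (q² + q⁵) gives running coefficients 0,0,1,0,1,2,0,1,1,0,0,0,0,0,0 for degrees 0…14.
Finally multiplying by (1 + q² + q⁴ + q⁶ + q⁸), the product of all factors after the first has coefficients 0,0,1,0,2,2,2,3,3,3,3,3,2,3,1 for degrees 0…14.
[q¹⁴] = 1·1 + 1·3 + 1·3 + 1·3 = 10.

10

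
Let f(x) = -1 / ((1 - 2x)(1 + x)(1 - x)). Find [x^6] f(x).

Partial fractions give a closed form: a_n = (-4/3)·2^n + (-1/6)·(-1)^n + (1/2)·1^n.
At n = 6: a_6 = -85.

-85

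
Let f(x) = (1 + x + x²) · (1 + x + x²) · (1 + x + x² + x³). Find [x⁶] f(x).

3

(1 + x + x²) has coefficients 1,1,1 for degrees 0…2.
(1 + x + x²) has coefficients 1,1,1,0,0,0,0 for degrees 0…6.
Finally multiplying by (1 + x + x² + x³), the product of all factors after the first has coefficients 1,2,3,3,2,1,0 for degrees 0…6.
[x⁶] = 1·0 + 1·1 + 1·2 = 3.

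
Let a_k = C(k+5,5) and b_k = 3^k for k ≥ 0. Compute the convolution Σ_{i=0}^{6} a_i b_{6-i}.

7752

Write out a_i and b_{6-i} for i = 0,…,6 and sum the products.
Σ = 1·729 + 6·243 + 21·81 + 56·27 + 126·9 + 252·3 + 462·1 = 7752.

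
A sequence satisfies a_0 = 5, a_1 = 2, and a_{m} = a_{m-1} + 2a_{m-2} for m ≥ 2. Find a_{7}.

296

The ordinary generating function has denominator 1 - x - 2x^2.
Iterating the recurrence: a_0,…,a_{7} = 5, 2, 12, 16, 40, 72, 152, 296.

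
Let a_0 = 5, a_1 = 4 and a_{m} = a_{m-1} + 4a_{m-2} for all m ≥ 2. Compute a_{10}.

35016

The ordinary generating function has denominator 1 - z - 4z^2.
Iterating the recurrence: a_0,…,a_{10} = 5, 4, 24, 40, 136, 296, 840, 2024, 5384, 13480, 35016.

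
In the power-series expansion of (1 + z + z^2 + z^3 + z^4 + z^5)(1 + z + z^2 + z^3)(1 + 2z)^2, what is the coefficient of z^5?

(1 + z + z^2 + z^3 + z^4 + z^5) has coefficients 1,1,1,1,1,1 for degrees 0…5.
(1 + z + z^2 + z^3) has coefficients 1,1,1,1,0,0 for degrees 0…5.
Finally multiplying by (1 + 2z)^2, the product of all factors after the first has coefficients 1,5,9,9,8,4 for degrees 0…5.
[z^5] = 1·4 + 1·8 + 1·9 + 1·9 + 1·5 + 1·1 = 36.

36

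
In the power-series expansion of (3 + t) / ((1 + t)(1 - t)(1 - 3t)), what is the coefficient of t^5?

910

Partial fractions give a closed form: a_n = (1/4)·(-1)^n + (-1)·1^n + (15/4)·3^n.
At n = 5: a_5 = 910.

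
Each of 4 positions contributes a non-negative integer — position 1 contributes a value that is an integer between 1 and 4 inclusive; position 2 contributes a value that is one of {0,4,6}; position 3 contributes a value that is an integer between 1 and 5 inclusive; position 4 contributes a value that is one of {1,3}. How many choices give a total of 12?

14

The generating function for the choices is (x + x^2 + x^3 + x^4)·(1 + x^4 + x^6)·(x + x^2 + x^3 + x^4 + x^5)·(x + x^3); the count is [x^12].
(x + x^2 + x^3 + x^4) has coefficients 0,1,1,1,1 for degrees 0…4.
(1 + x^4 + x^6) has coefficients 1,0,0,0,1,0,1,0,0,0,0,0,0 for degrees 0…12.
Multiplying by (x + x^2 + x^3 + x^4 + x^5) gives running coefficients 0,1,1,1,1,2,1,2,2,2,1,1,0 for degrees 0…12.
Finally multiplying by (x + x^3), the product of all factors after the first has coefficients 0,0,1,1,2,2,3,2,4,3,4,3,3 for degrees 0…12.
[x^12] = 1·3 + 1·4 + 1·3 + 1·4 = 14.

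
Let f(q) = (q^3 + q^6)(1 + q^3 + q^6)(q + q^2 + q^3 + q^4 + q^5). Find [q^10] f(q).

4

(q^3 + q^6) has coefficients 0,0,0,1,0,0,1 for degrees 0…6.
(1 + q^3 + q^6) has coefficients 1,0,0,1,0,0,1,0,0,0,0 for degrees 0…10.
Finally multiplying by (q + q^2 + q^3 + q^4 + q^5), the product of all factors after the first has coefficients 0,1,1,1,2,2,1,2,2,1,1 for degrees 0…10.
[q^10] = 1·2 + 1·2 = 4.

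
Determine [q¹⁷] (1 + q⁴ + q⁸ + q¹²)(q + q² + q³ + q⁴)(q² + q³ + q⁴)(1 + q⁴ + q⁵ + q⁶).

12

(1 + q⁴ + q⁸ + q¹²) has coefficients 1,0,0,0,1,0,0,0,1,0,0,0,1 for degrees 0…12.
(q + q² + q³ + q⁴) has coefficients 0,1,1,1,1,0,0,0,0,0,0,0,0,0,0,0,0,0 for degrees 0…17.
Multiplying by (q² + q³ + q⁴) gives running coefficients 0,0,0,1,2,3,3,2,1,0,0,0,0,0,0,0,0,0 for degrees 0…17.
Finally multiplying by (1 + q⁴ + q⁵ + q⁶), the product of all factors after the first has coefficients 0,0,0,1,2,3,3,3,4,6,8,8,6,3,1,0,0,0 for degrees 0…17.
[q¹⁷] = 1·0 + 1·3 + 1·6 + 1·3 = 12.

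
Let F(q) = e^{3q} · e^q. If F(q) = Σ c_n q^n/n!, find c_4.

256

The EGF product rule gives c_4 = Σ_{k_1+k_2=4} C(4; k_1,k_2) · ∏ g_i(k_i), where e^{3q} gives (3)^k; e^q gives (1)^k.
g_1(k) for k = 0…4: 1, 3, 9, 27, 81.
g_2(k) for k = 0…4: 1, 1, 1, 1, 1.
c_4 = Σ_k C(4,k)·g_1(k)·g_2(4−k) = 1·1·1 + 4·3·1 + 6·9·1 + 4·27·1 + 1·81·1 = 1 + 12 + 54 + 108 + 81 = 256.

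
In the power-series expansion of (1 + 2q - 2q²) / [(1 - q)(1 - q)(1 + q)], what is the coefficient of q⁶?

The denominator gives the recurrence a_n = a_(n−1) + a_(n−2) − a_(n−3) for n ≥ 3; the numerator fixes a_0 = 1, a_1 = 3, a_2 = 2.
Iterating: 1, 3, 2, 4, 3, 5, 4, so a_6 = 4.

4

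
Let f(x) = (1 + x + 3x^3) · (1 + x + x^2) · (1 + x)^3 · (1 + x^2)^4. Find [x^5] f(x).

(1 + x + 3x^3) has coefficients 1,1,0,3 for degrees 0…3.
(1 + x + x^2) has coefficients 1,1,1,0,0,0 for degrees 0…5.
Multiplying by (1 + x)^3 gives running coefficients 1,4,7,7,4,1 for degrees 0…5.
Finally multiplying by (1 + x^2)^4, the product of all factors after the first has coefficients 1,4,11,23,38,53 for degrees 0…5.
[x^5] = 1·53 + 1·38 + 3·11 = 124.

124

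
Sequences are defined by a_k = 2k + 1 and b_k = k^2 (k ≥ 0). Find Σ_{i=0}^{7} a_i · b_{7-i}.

532

Write out a_i and b_{7-i} for i = 0,…,7 and sum the products.
Σ = 1·49 + 3·36 + 5·25 + 7·16 + 9·9 + 11·4 + 13·1 + 15·0 = 532.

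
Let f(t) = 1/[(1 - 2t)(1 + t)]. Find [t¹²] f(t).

2731

Partial fractions give a closed form: a_n = (2/3)·2^n + (1/3)·(-1)^n.
At n = 12: a_12 = 2731.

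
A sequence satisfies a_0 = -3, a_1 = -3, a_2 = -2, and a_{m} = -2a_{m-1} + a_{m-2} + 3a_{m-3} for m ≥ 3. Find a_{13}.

-399

The ordinary generating function has denominator 1 + 2x - x^2 - 3x^3.
Iterating the recurrence: a_0,…,a_{13} = -3, -3, -2, -8, 5, -24, 29, -67, 91, -162, 214, -317, 362, -399.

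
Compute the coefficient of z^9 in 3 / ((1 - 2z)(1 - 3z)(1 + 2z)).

104445

The denominator gives the recurrence a_n = 3a_(n−1) + 4a_(n−2) − 12a_(n−3) for n ≥ 3; the numerator fixes a_0 = 3, a_1 = 9, a_2 = 39.
Iterating: 3, 9, 39, 117, 399, 1197, 3783, 11349, 34815, 104445, so a_9 = 104445.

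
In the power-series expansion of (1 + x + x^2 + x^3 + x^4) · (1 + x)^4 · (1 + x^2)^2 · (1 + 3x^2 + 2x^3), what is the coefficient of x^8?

(1 + x + x^2 + x^3 + x^4) has coefficients 1,1,1,1,1 for degrees 0…4.
(1 + x)^4 has coefficients 1,4,6,4,1,0,0,0,0 for degrees 0…8.
Multiplying by (1 + x^2)^2 gives running coefficients 1,4,8,12,14,12,8,4,1 for degrees 0…8.
Finally multiplying by (1 + 3x^2 + 2x^3), the product of all factors after the first has coefficients 1,4,11,26,46,64,74,68,49 for degrees 0…8.
[x^8] = 1·49 + 1·68 + 1·74 + 1·64 + 1·46 = 301.

301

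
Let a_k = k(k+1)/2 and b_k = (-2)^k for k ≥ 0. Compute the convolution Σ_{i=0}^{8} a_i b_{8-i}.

-24

This is [x^8] in the product of the two ordinary generating functions.
Σ = 0·256 + 1·(-128) + 3·64 + 6·(-32) + 10·16 + 15·(-8) + 21·4 + 28·(-2) + 36·1 = -24.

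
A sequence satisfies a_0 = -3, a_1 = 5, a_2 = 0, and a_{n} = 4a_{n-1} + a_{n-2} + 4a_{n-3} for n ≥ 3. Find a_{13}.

The ordinary generating function has denominator 1 - 4q - q^2 - 4q^3.
Iterating the recurrence: a_0,…,a_{13} = -3, 5, 0, -7, -8, -39, -192, -839, -3704, -16423, -72752, -322247, -1427432, -6322983.

-6322983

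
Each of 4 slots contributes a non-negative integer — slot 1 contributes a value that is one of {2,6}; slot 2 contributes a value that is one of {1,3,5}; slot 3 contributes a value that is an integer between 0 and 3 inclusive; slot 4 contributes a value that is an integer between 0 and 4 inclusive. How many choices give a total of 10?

14

The generating function for the choices is (q^2 + q^6)·(q + q^3 + q^5)·(1 + q + q^2 + q^3)·(1 + q + q^2 + q^3 + q^4); the count is [q^10].
(q^2 + q^6) has coefficients 0,0,1,0,0,0,1 for degrees 0…6.
(q + q^3 + q^5) has coefficients 0,1,0,1,0,1,0,0,0,0,0 for degrees 0…10.
Multiplying by (1 + q + q^2 + q^3) gives running coefficients 0,1,1,2,2,2,2,1,1,0,0 for degrees 0…10.
Finally multiplying by (1 + q + q^2 + q^3 + q^4), the product of all factors after the first has coefficients 0,1,2,4,6,8,9,9,8,6,4 for degrees 0…10.
[q^10] = 1·8 + 1·6 = 14.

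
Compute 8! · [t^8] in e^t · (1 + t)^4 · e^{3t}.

3772416

The EGF product rule gives c_8 = Σ_{k_1+k_2+k_3=8} C(8; k_1,k_2,k_3) · ∏ g_i(k_i), where e^t gives (1)^k; (1+t)^4 gives the falling factorial (4)_k; e^{3t} gives (3)^k.
g_1(k) for k = 0…8: 1, 1, 1, 1, 1, 1, 1, 1, 1.
g_2(k) for k = 0…8: 1, 4, 12, 24, 24, 0, 0, 0, 0.
g_3(k) for k = 0…8: 1, 3, 9, 27, 81, 243, 729, 2187, 6561.
First combine the last two factors: h(k) = Σ_j C(k,j)·g_2(j)·g_3(k−j) for k = 0…8: 1, 7, 45, 267, 1473, 7623, 37341, 174555, 784161.
c_8 = Σ_k C(8,k)·g_1(k)·h(8−k) = 1·1·784161 + 8·1·174555 + 28·1·37341 + 56·1·7623 + 70·1·1473 + 56·1·267 + 28·1·45 + 8·1·7 + 1·1·1 = 784161 + 1396440 + 1045548 + 426888 + 103110 + 14952 + 1260 + 56 + 1 = 3772416.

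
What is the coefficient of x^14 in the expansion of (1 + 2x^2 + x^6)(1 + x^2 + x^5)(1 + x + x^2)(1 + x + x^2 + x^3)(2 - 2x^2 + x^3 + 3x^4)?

39

(1 + 2x^2 + x^6) has coefficients 1,0,2,0,0,0,1 for degrees 0…6.
(1 + x^2 + x^5) has coefficients 1,0,1,0,0,1,0,0,0,0,0,0,0,0,0 for degrees 0…14.
Multiplying by (1 + x + x^2) gives running coefficients 1,1,2,1,1,1,1,1,0,0,0,0,0,0,0 for degrees 0…14.
Multiplying by (1 + x + x^2 + x^3) gives running coefficients 1,2,4,5,5,5,4,4,3,2,1,0,0,0,0 for degrees 0…14.
Finally multiplying by (2 - 2x^2 + x^3 + 3x^4), the product of all factors after the first has coefficients 2,4,6,7,7,10,15,18,18,15,12,11,9,7,3 for degrees 0…14.
[x^14] = 1·3 + 2·9 + 1·18 = 39.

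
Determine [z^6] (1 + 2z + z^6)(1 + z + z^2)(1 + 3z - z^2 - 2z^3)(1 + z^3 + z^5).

9

(1 + 2z + z^6) has coefficients 1,2,0,0,0,0,1 for degrees 0…6.
(1 + z + z^2) has coefficients 1,1,1,0,0,0,0 for degrees 0…6.
Multiplying by (1 + 3z - z^2 - 2z^3) gives running coefficients 1,4,3,0,-3,-2,0 for degrees 0…6.
Finally multiplying by (1 + z^3 + z^5), the product of all factors after the first has coefficients 1,4,3,1,1,2,4 for degrees 0…6.
[z^6] = 1·4 + 2·2 + 1·1 = 9.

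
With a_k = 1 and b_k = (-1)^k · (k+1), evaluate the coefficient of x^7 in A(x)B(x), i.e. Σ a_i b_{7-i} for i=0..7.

-4

Write out a_i and b_{7-i} for i = 0,…,7 and sum the products.
Σ = 1·(-8) + 1·7 + 1·(-6) + 1·5 + 1·(-4) + 1·3 + 1·(-2) + 1·1 = -4.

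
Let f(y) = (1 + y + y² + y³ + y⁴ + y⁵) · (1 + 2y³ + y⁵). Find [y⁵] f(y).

(1 + y + y² + y³ + y⁴ + y⁵) has coefficients 1,1,1,1,1,1 for degrees 0…5.
(1 + 2y³ + y⁵) has coefficients 1,0,0,2,0,1 for degrees 0…5.
[y⁵] = 1·1 + 1·0 + 1·2 + 1·0 + 1·0 + 1·1 = 4.

4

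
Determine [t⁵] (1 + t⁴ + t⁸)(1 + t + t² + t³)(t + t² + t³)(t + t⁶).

(1 + t⁴ + t⁸) has coefficients 1,0,0,0,1,0 for degrees 0…5.
(1 + t + t² + t³) has coefficients 1,1,1,1,0,0 for degrees 0…5.
Multiplying by (t + t² + t³) gives running coefficients 0,1,2,3,3,2 for degrees 0…5.
Finally multiplying by (t + t⁶), the product of all factors after the first has coefficients 0,0,1,2,3,3 for degrees 0…5.
[t⁵] = 1·3 + 1·0 = 3.

3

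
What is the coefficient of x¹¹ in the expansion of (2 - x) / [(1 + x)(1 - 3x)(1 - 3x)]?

The denominator gives the recurrence a_n = 5a_(n−1) − 3a_(n−2) − 9a_(n−3) for n ≥ 3; the numerator fixes a_0 = 2, a_1 = 9, a_2 = 39.
Iterating: 2, 9, 39, 150, 552, 1959, 6789, 23100, 77502, 257109, 845139, 2756850, so a_11 = 2756850.

2756850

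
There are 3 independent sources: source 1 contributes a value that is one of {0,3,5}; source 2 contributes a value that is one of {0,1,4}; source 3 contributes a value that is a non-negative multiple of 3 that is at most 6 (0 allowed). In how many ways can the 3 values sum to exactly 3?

The generating function for the choices is (1 + t³ + t⁵)·(1 + t + t⁴)·(1 + t³ + t⁶); the count is [t³].
(1 + t³ + t⁵) has coefficients 1,0,0,1 for degrees 0…3.
(1 + t + t⁴) has coefficients 1,1,0,0 for degrees 0…3.
Finally multiplying by (1 + t³ + t⁶), the product of all factors after the first has coefficients 1,1,0,1 for degrees 0…3.
[t³] = 1·1 + 1·1 = 2.

2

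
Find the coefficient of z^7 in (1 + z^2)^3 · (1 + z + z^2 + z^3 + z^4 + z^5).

7

(1 + z^2)^3 has coefficients 1,0,3,0,3,0,1 for degrees 0…6.
(1 + z + z^2 + z^3 + z^4 + z^5) has coefficients 1,1,1,1,1,1,0,0 for degrees 0…7.
[z^7] = 1·0 + 3·1 + 3·1 + 1·1 = 7.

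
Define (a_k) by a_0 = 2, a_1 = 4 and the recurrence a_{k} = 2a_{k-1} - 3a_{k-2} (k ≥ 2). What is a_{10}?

The ordinary generating function has denominator 1 - 2q + 3q^2.
Iterating the recurrence: a_0,…,a_{10} = 2, 4, 2, -8, -22, -20, 26, 112, 146, -44, -526.

-526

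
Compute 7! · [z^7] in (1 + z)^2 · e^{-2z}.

-576

The EGF product rule gives c_7 = Σ_{k_1+k_2=7} C(7; k_1,k_2) · ∏ g_i(k_i), where (1+z)^2 gives the falling factorial (2)_k; e^{-2z} gives (-2)^k.
g_1(k) for k = 0…7: 1, 2, 2, 0, 0, 0, 0, 0.
g_2(k) for k = 0…7: 1, -2, 4, -8, 16, -32, 64, -128.
c_7 = Σ_k C(7,k)·g_1(k)·g_2(7−k) = 1·1·(-128) + 7·2·64 + 21·2·(-32) = −128 + 896 − 1344 = -576.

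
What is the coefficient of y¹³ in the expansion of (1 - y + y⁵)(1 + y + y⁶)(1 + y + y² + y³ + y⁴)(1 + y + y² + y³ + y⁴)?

(1 - y + y⁵) has coefficients 1,-1,0,0,0,1 for degrees 0…5.
(1 + y + y⁶) has coefficients 1,1,0,0,0,0,1,0,0,0,0,0,0,0 for degrees 0…13.
Multiplying by (1 + y + y² + y³ + y⁴) gives running coefficients 1,2,2,2,2,1,1,1,1,1,1,0,0,0 for degrees 0…13.
Finally multiplying by (1 + y + y² + y³ + y⁴), the product of all factors after the first has coefficients 1,3,5,7,9,9,8,7,6,5,5,4,3,2 for degrees 0…13.
[y¹³] = 1·2 − 1·3 + 1·6 = 5.

5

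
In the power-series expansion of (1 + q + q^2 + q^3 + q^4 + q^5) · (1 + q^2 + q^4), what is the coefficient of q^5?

3

(1 + q + q^2 + q^3 + q^4 + q^5) has coefficients 1,1,1,1,1,1 for degrees 0…5.
(1 + q^2 + q^4) has coefficients 1,0,1,0,1,0 for degrees 0…5.
[q^5] = 1·0 + 1·1 + 1·0 + 1·1 + 1·0 + 1·1 = 3.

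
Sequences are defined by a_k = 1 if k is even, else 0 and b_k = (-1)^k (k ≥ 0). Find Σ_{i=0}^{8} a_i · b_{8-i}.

5

This is [x^8] in the product of the two ordinary generating functions.
Σ = 1·1 + 0·(-1) + 1·1 + 0·(-1) + 1·1 + 0·(-1) + 1·1 + 0·(-1) + 1·1 = 5.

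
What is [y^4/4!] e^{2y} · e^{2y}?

256

The EGF product rule gives c_4 = Σ_{k_1+k_2=4} C(4; k_1,k_2) · ∏ g_i(k_i), where e^{2y} gives (2)^k; e^{2y} gives (2)^k.
g_1(k) for k = 0…4: 1, 2, 4, 8, 16.
g_2(k) for k = 0…4: 1, 2, 4, 8, 16.
c_4 = Σ_k C(4,k)·g_1(k)·g_2(4−k) = 1·1·16 + 4·2·8 + 6·4·4 + 4·8·2 + 1·16·1 = 16 + 64 + 96 + 64 + 16 = 256.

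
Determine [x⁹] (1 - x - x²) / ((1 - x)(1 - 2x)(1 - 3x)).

48695

Partial fractions give a closed form: a_n = (-1/2)·1^n + (-1)·2^n + (5/2)·3^n.
At n = 9: a_9 = 48695.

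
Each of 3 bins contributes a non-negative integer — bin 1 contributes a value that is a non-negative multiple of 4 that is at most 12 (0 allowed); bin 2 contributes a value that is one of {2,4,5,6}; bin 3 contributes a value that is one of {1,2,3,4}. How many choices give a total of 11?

The generating function for the choices is (1 + q⁴ + q⁸ + q¹²)·(q² + q⁴ + q⁵ + q⁶)·(q + q² + q³ + q⁴); the count is [q¹¹].
(1 + q⁴ + q⁸ + q¹²) has coefficients 1,0,0,0,1,0,0,0,1,0,0,0 for degrees 0…11.
(q² + q⁴ + q⁵ + q⁶) has coefficients 0,0,1,0,1,1,1,0,0,0,0,0 for degrees 0…11.
Finally multiplying by (q + q² + q³ + q⁴), the product of all factors after the first has coefficients 0,0,0,1,1,2,3,3,3,2,1,0 for degrees 0…11.
[q¹¹] = 1·0 + 1·3 + 1·1 = 4.

4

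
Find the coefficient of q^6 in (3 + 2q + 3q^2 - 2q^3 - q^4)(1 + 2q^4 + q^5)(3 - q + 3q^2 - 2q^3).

36

(3 + 2q + 3q^2 - 2q^3 - q^4) has coefficients 3,2,3,-2,-1 for degrees 0…4.
(1 + 2q^4 + q^5) has coefficients 1,0,0,0,2,1,0 for degrees 0…6.
Finally multiplying by (3 - q + 3q^2 - 2q^3), the product of all factors after the first has coefficients 3,-1,3,-2,6,1,5 for degrees 0…6.
[q^6] = 3·5 + 2·1 + 3·6 − 2·(-2) − 1·3 = 36.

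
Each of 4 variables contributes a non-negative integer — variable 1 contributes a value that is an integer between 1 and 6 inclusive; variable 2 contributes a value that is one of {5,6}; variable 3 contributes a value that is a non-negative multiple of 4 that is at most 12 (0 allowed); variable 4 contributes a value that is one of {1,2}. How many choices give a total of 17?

The generating function for the choices is (z + z^2 + z^3 + z^4 + z^5 + z^6)·(z^5 + z^6)·(1 + z^4 + z^8 + z^12)·(z + z^2); the count is [z^17].
(z + z^2 + z^3 + z^4 + z^5 + z^6) has coefficients 0,1,1,1,1,1,1 for degrees 0…6.
(z^5 + z^6) has coefficients 0,0,0,0,0,1,1,0,0,0,0,0,0,0,0,0,0,0 for degrees 0…17.
Multiplying by (1 + z^4 + z^8 + z^12) gives running coefficients 0,0,0,0,0,1,1,0,0,1,1,0,0,1,1,0,0,1 for degrees 0…17.
Finally multiplying by (z + z^2), the product of all factors after the first has coefficients 0,0,0,0,0,0,1,2,1,0,1,2,1,0,1,2,1,0 for degrees 0…17.
[z^17] = 1·1 + 1·2 + 1·1 + 1·0 + 1·1 + 1·2 = 7.

7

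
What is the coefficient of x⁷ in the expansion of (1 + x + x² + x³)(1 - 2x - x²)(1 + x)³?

(1 + x + x² + x³) has coefficients 1,1,1,1 for degrees 0…3.
(1 - 2x - x²) has coefficients 1,-2,-1,0,0,0,0,0 for degrees 0…7.
Finally multiplying by (1 + x)³, the product of all factors after the first has coefficients 1,1,-4,-8,-5,-1,0,0 for degrees 0…7.
[x⁷] = 1·0 + 1·0 + 1·(-1) + 1·(-5) = -6.

-6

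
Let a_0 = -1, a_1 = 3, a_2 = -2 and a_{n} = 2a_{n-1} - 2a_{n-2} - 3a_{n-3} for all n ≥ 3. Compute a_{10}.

The ordinary generating function has denominator 1 - 2z + 2z^2 + 3z^3.
Iterating the recurrence: a_0,…,a_{10} = -1, 3, -2, -7, -19, -18, 23, 139, 286, 225, -539.

-539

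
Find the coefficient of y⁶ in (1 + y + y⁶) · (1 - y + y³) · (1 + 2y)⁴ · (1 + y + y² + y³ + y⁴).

(1 + y + y⁶) has coefficients 1,1,0,0,0,0,1 for degrees 0…6.
(1 - y + y³) has coefficients 1,-1,0,1,0,0,0 for degrees 0…6.
Multiplying by (1 + 2y)⁴ gives running coefficients 1,7,16,9,-8,8,32 for degrees 0…6.
Finally multiplying by (1 + y + y² + y³ + y⁴), the product of all factors after the first has coefficients 1,8,24,33,25,32,57 for degrees 0…6.
[y⁶] = 1·57 + 1·32 + 1·1 = 90.

90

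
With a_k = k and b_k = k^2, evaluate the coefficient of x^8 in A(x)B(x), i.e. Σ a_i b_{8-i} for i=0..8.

336

Write out a_i and b_{8-i} for i = 0,…,8 and sum the products.
Σ = 0·64 + 1·49 + 2·36 + 3·25 + 4·16 + 5·9 + 6·4 + 7·1 + 8·0 = 336.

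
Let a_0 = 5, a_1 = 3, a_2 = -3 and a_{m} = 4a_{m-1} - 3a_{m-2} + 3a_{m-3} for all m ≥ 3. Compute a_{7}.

The ordinary generating function has denominator 1 - 4x + 3x^2 - 3x^3.
Iterating the recurrence: a_0,…,a_{7} = 5, 3, -3, -6, -6, -15, -60, -213.

-213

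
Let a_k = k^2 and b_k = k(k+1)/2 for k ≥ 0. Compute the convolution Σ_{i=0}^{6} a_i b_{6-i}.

This is [x^6] in the product of the two ordinary generating functions.
Σ = 0·21 + 1·15 + 4·10 + 9·6 + 16·3 + 25·1 + 36·0 = 182.

182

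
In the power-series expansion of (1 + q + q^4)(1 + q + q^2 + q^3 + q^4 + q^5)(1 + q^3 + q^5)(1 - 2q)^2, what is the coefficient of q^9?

6

(1 + q + q^4) has coefficients 1,1,0,0,1 for degrees 0…4.
(1 + q + q^2 + q^3 + q^4 + q^5) has coefficients 1,1,1,1,1,1,0,0,0,0 for degrees 0…9.
Multiplying by (1 + q^3 + q^5) gives running coefficients 1,1,1,2,2,3,2,2,2,1 for degrees 0…9.
Finally multiplying by (1 - 2q)^2, the product of all factors after the first has coefficients 1,-3,1,2,-2,3,-2,6,2,1 for degrees 0…9.
[q^9] = 1·1 + 1·2 + 1·3 = 6.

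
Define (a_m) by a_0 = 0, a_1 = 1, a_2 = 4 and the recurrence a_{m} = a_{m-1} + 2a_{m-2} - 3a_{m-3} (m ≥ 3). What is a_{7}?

4

The ordinary generating function has denominator 1 - y - 2y^2 + 3y^3.
Iterating the recurrence: a_0,…,a_{7} = 0, 1, 4, 6, 11, 11, 15, 4.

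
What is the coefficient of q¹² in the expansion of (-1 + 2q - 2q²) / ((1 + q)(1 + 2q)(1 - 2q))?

-10921

The denominator gives the recurrence a_n = −a_(n−1) + 4a_(n−2) + 4a_(n−3) for n ≥ 3; the numerator fixes a_0 = -1, a_1 = 3, a_2 = -9.
Iterating: -1, 3, -9, 17, -41, 73, -169, 297, -681, 1193, -2729, 4777, -10921, so a_12 = -10921.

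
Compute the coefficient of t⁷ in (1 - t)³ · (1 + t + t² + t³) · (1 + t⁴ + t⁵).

(1 - t)³ has coefficients 1,-3,3,-1 for degrees 0…3.
(1 + t + t² + t³) has coefficients 1,1,1,1,0,0,0,0 for degrees 0…7.
Finally multiplying by (1 + t⁴ + t⁵), the product of all factors after the first has coefficients 1,1,1,1,1,2,2,2 for degrees 0…7.
[t⁷] = 1·2 − 3·2 + 3·2 − 1·1 = 1.

1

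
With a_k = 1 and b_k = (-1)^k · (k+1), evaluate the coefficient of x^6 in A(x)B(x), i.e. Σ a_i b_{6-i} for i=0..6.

4

The convolution is the t^6 coefficient of A(t)B(t).
Σ = 1·7 + 1·(-6) + 1·5 + 1·(-4) + 1·3 + 1·(-2) + 1·1 = 4.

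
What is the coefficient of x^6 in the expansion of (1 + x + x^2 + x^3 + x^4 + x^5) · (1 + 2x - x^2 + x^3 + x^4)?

3

(1 + x + x^2 + x^3 + x^4 + x^5) has coefficients 1,1,1,1,1,1 for degrees 0…5.
(1 + 2x - x^2 + x^3 + x^4) has coefficients 1,2,-1,1,1,0,0 for degrees 0…6.
[x^6] = 1·0 + 1·0 + 1·1 + 1·1 + 1·(-1) + 1·2 = 3.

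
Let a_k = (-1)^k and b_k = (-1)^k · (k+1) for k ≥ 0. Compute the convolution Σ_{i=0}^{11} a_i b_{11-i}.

Write out a_i and b_{11-i} for i = 0,…,11 and sum the products.
Σ = 1·(-12) − 1·11 + 1·(-10) − 1·9 + 1·(-8) − 1·7 + 1·(-6) − 1·5 + 1·(-4) − 1·3 + 1·(-2) − 1·1 = -78.

-78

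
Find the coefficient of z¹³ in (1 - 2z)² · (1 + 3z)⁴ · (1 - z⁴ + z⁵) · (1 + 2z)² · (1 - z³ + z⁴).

2521

(1 - 2z)² has coefficients 1,-4,4 for degrees 0…2.
(1 + 3z)⁴ has coefficients 1,12,54,108,81,0,0,0,0,0,0,0,0,0 for degrees 0…13.
Multiplying by (1 - z⁴ + z⁵) gives running coefficients 1,12,54,108,80,-11,-42,-54,27,81,0,0,0,0 for degrees 0…13.
Multiplying by (1 + 2z)² gives running coefficients 1,16,106,372,728,741,234,-266,-357,-27,432,324,0,0 for degrees 0…13.
Finally multiplying by (1 - z³ + z⁴), the product of all factors after the first has coefficients 1,16,106,371,713,651,-32,-622,-370,480,932,415,-330,-459 for degrees 0…13.
[z¹³] = 1·(-459) − 4·(-330) + 4·415 = 2521.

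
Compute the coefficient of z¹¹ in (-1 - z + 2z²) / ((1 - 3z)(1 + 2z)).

The denominator gives the recurrence a_n = a_(n−1) + 6a_(n−2) for n ≥ 3; the numerator fixes a_0 = -1, a_1 = -2, a_2 = -6.
Iterating: -1, -2, -6, -18, -54, -162, -486, -1458, -4374, -13122, -39366, -118098, so a_11 = -118098.

-118098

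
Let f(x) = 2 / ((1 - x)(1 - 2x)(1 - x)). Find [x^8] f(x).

The denominator gives the recurrence a_n = 4a_(n−1) − 5a_(n−2) + 2a_(n−3) for n ≥ 3; the numerator fixes a_0 = 2, a_1 = 8, a_2 = 22.
Iterating: 2, 8, 22, 52, 114, 240, 494, 1004, 2026, so a_8 = 2026.

2026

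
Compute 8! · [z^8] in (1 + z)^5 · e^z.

19081

The EGF product rule gives c_8 = Σ_{k_1+k_2=8} C(8; k_1,k_2) · ∏ g_i(k_i), where (1+z)^5 gives the falling factorial (5)_k; e^z gives (1)^k.
g_1(k) for k = 0…8: 1, 5, 20, 60, 120, 120, 0, 0, 0.
g_2(k) for k = 0…8: 1, 1, 1, 1, 1, 1, 1, 1, 1.
c_8 = Σ_k C(8,k)·g_1(k)·g_2(8−k) = 1·1·1 + 8·5·1 + 28·20·1 + 56·60·1 + 70·120·1 + 56·120·1 = 1 + 40 + 560 + 3360 + 8400 + 6720 = 19081.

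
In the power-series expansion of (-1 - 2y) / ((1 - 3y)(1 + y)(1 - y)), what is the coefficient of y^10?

-110716

Partial fractions give a closed form: a_n = (-15/8)·3^n + (1/8)·(-1)^n + (3/4)·1^n.
At n = 10: a_10 = -110716.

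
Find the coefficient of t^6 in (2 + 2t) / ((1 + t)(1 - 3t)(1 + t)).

1094

The denominator gives the recurrence a_n = a_(n−1) + 5a_(n−2) + 3a_(n−3) for n ≥ 3; the numerator fixes a_0 = 2, a_1 = 4, a_2 = 14.
Iterating: 2, 4, 14, 40, 122, 364, 1094, so a_6 = 1094.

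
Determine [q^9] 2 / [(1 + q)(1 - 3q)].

29524

Partial fractions give a closed form: a_n = (1/2)·(-1)^n + (3/2)·3^n.
At n = 9: a_9 = 29524.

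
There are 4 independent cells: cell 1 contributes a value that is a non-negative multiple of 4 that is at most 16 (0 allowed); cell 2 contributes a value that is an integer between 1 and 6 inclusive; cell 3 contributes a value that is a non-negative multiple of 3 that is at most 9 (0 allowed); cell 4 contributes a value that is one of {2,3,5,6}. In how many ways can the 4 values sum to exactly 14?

20

The generating function for the choices is (1 + x^4 + x^8 + x^12 + x^16)·(x + x^2 + x^3 + x^4 + x^5 + x^6)·(1 + x^3 + x^6 + x^9)·(x^2 + x^3 + x^5 + x^6); the count is [x^14].
(1 + x^4 + x^8 + x^12 + x^16) has coefficients 1,0,0,0,1,0,0,0,1,0,0,0,1,0,0 for degrees 0…14.
(x + x^2 + x^3 + x^4 + x^5 + x^6) has coefficients 0,1,1,1,1,1,1,0,0,0,0,0,0,0,0 for degrees 0…14.
Multiplying by (1 + x^3 + x^6 + x^9) gives running coefficients 0,1,1,1,2,2,2,2,2,2,2,2,2,1,1 for degrees 0…14.
Finally multiplying by (x^2 + x^3 + x^5 + x^6), the product of all factors after the first has coefficients 0,0,0,1,2,2,4,6,6,7,8,8,8,8,8 for degrees 0…14.
[x^14] = 1·8 + 1·8 + 1·4 + 1·0 = 20.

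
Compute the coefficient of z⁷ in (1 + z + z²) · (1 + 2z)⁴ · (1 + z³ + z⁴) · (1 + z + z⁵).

282

(1 + z + z²) has coefficients 1,1,1 for degrees 0…2.
(1 + 2z)⁴ has coefficients 1,8,24,32,16,0,0,0 for degrees 0…7.
Multiplying by (1 + z³ + z⁴) gives running coefficients 1,8,24,33,25,32,56,48 for degrees 0…7.
Finally multiplying by (1 + z + z⁵), the product of all factors after the first has coefficients 1,9,32,57,58,58,96,128 for degrees 0…7.
[z⁷] = 1·128 + 1·96 + 1·58 = 282.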